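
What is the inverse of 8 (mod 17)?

15

17 = 2·8 + 1
8 = 8·1 + 0
gcd(8, 17) = 1, so the inverse exists.
Back-substitute for 1:
1 = 1·17 − 2·8
So 8⁻¹ ≡ −2 ≡ 15 (mod 17).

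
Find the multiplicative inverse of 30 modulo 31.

Apply the Euclidean algorithm and back-substitute:
31 = 1×30 + 1
30 = 30×1 + 0
gcd(30, 31) = 1, so the inverse exists.
Back-substitute for 1:
1 = 1×31 − 1×30
So 30⁻¹ ≡ −1 ≡ 30 (mod 31).

30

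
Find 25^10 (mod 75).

25

Using repeated squaring:
10 in binary is 1010, i.e. 10 = 8 + 2.
25^1 ≡ 25 (mod 75)
25^2 ≡ 25^2 = 625 ≡ 25 (mod 75)
25^4 ≡ 25^2 = 625 ≡ 25 (mod 75)
25^8 ≡ 25^2 = 625 ≡ 25 (mod 75)
25^10 = 25^8 * 25^2 ≡ 25 * 25 (mod 75).
25 * 25 = 625 ≡ 25 (mod 75).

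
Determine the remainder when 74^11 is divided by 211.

11 in binary is 1011, i.e. 11 = 8 + 2 + 1.
74^1 ≡ 74 (mod 211)
74^2 ≡ 74^2 = 5476 ≡ 201 (mod 211)
74^4 ≡ 201^2 = 40401 ≡ 100 (mod 211)
74^8 ≡ 100^2 = 10000 ≡ 83 (mod 211)
74^11 = 74^8 * 74^2 * 74^1 ≡ 83 * 201 * 74 (mod 211).
Accumulate the product:
83 * 201 = 16683 ≡ 14
14 * 74 = 1036 ≡ 192

192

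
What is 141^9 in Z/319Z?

Using repeated squaring:
9 in binary is 1001, i.e. 9 = 8 + 1.
141^1 ≡ 141 (mod 319)
141^2 ≡ 141^2 = 19881 ≡ 103 (mod 319)
141^4 ≡ 103^2 = 10609 ≡ 82 (mod 319)
141^8 ≡ 82^2 = 6724 ≡ 25 (mod 319)
141^9 = 141^8 × 141^1 ≡ 25 × 141 (mod 319).
25 × 141 = 3525 ≡ 16 (mod 319).

16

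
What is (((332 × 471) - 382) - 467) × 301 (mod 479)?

332 × 471 = 156372 ≡ 218 (mod 479)
218 - 382 = -164 ≡ 315 (mod 479)
315 - 467 = -152 ≡ 327 (mod 479)
327 × 301 = 98427 ≡ 232 (mod 479)

232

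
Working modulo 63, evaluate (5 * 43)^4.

5 * 43 = 215 ≡ 26 (mod 63)
(26)^4 ≡ 37 (mod 63)

37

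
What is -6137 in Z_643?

293

-6137 = -10×643 + 293, so -6137 ≡ 293 (mod 643).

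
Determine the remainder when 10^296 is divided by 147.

296 in binary is 100101000, i.e. 296 = 256 + 32 + 8.
10^1 ≡ 10 (mod 147)
10^2 ≡ 10^2 = 100 (mod 147)
10^4 ≡ 100^2 = 10000 ≡ 4 (mod 147)
10^8 ≡ 4^2 = 16 (mod 147)
10^16 ≡ 16^2 = 256 ≡ 109 (mod 147)
10^32 ≡ 109^2 = 11881 ≡ 121 (mod 147)
10^64 ≡ 121^2 = 14641 ≡ 88 (mod 147)
10^128 ≡ 88^2 = 7744 ≡ 100 (mod 147)
10^256 ≡ 100^2 = 10000 ≡ 4 (mod 147)
10^296 = 10^256 × 10^32 × 10^8 ≡ 4 × 121 × 16 (mod 147).
Accumulate the product:
4 × 121 = 484 ≡ 43
43 × 16 = 688 ≡ 100

100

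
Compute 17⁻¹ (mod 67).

4

By the extended Euclidean algorithm:
67 = 3×17 + 16
17 = 1×16 + 1
16 = 16×1 + 0
gcd(17, 67) = 1, so the inverse exists.
Bézout: 1 = −1×67 + 4×17.
So 17⁻¹ ≡ 4 (mod 67).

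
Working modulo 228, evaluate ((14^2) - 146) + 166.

(14)^2 ≡ 196 (mod 228)
196 - 146 = 50
50 + 166 = 216

216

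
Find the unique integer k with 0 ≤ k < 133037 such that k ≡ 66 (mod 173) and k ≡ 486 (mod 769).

20480

173⁻¹ mod 769: 173*729 ≡ 1 (mod 769), so 173⁻¹ ≡ 729.
k = 66 + 173*((486 − 66)*729 mod 769) = 66 + 173*118 = 20480.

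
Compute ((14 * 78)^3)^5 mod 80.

48

14 * 78 = 1092 ≡ 52 (mod 80)
(52)^3 ≡ 48 (mod 80)
(48)^5 ≡ 48 (mod 80)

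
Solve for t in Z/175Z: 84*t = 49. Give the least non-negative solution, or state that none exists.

11

gcd(84, 175) = 7, and 7 | 49, so solutions exist.
Divide through by 7: 12*t = 7 (mod 25).
12⁻¹ ≡ 23 (mod 25).
t ≡ 23*7 ≡ 11 (mod 25).
The smallest non-negative solution is t = 11.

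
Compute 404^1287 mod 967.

596

404^1 ≡ 404 (mod 967)
404^2 ≡ 404^2 = 163216 ≡ 760 (mod 967)
404^4 ≡ 760^2 = 577600 ≡ 301 (mod 967)
404^8 ≡ 301^2 = 90601 ≡ 670 (mod 967)
404^16 ≡ 670^2 = 448900 ≡ 212 (mod 967)
404^32 ≡ 212^2 = 44944 ≡ 462 (mod 967)
404^64 ≡ 462^2 = 213444 ≡ 704 (mod 967)
404^128 ≡ 704^2 = 495616 ≡ 512 (mod 967)
404^256 ≡ 512^2 = 262144 ≡ 87 (mod 967)
404^512 ≡ 87^2 = 7569 ≡ 800 (mod 967)
404^1024 ≡ 800^2 = 640000 ≡ 813 (mod 967)
404^1287 = 404^1024 · 404^256 · 404^4 · 404^2 · 404^1 ≡ 813 · 87 · 301 · 760 · 404 (mod 967).
Accumulate the product:
813 · 87 = 70731 ≡ 140
140 · 301 = 42140 ≡ 559
559 · 760 = 424840 ≡ 327
327 · 404 = 132108 ≡ 596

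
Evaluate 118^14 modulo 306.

118^1 ≡ 118 (mod 306)
118^2 ≡ 118^2 = 13924 ≡ 154 (mod 306)
118^4 ≡ 154^2 = 23716 ≡ 154 (mod 306)
118^8 ≡ 154^2 = 23716 ≡ 154 (mod 306)
118^14 = 118^8 * 118^4 * 118^2 ≡ 154 * 154 * 154 (mod 306).
Accumulate the product:
154 * 154 = 23716 ≡ 154
154 * 154 = 23716 ≡ 154

154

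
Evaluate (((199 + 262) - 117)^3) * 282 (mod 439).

378

199 + 262 = 461 ≡ 22 (mod 439)
22 - 117 = -95 ≡ 344 (mod 439)
(344)^3 ≡ 431 (mod 439)
431 * 282 = 121542 ≡ 378 (mod 439)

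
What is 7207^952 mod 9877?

Compute successive squares:
952 in binary is 1110111000, i.e. 952 = 512 + 256 + 128 + 32 + 16 + 8.
7207^1 ≡ 7207 (mod 9877)
7207^2 ≡ 7207^2 = 51940849 ≡ 7583 (mod 9877)
7207^4 ≡ 7583^2 = 57501889 ≡ 7872 (mod 9877)
7207^8 ≡ 7872^2 = 61968384 ≡ 86 (mod 9877)
7207^16 ≡ 86^2 = 7396 (mod 9877)
7207^32 ≡ 7396^2 = 54700816 ≡ 1990 (mod 9877)
7207^64 ≡ 1990^2 = 3960100 ≡ 9300 (mod 9877)
7207^128 ≡ 9300^2 = 86490000 ≡ 6988 (mod 9877)
7207^256 ≡ 6988^2 = 48832144 ≡ 256 (mod 9877)
7207^512 ≡ 256^2 = 65536 ≡ 6274 (mod 9877)
7207^952 = 7207^512 × 7207^256 × 7207^128 × 7207^32 × 7207^16 × 7207^8 ≡ 6274 × 256 × 6988 × 1990 × 7396 × 86 (mod 9877).
Accumulate the product:
6274 × 256 = 1606144 ≡ 6070
6070 × 6988 = 42417160 ≡ 5322
5322 × 1990 = 10590780 ≡ 2636
2636 × 7396 = 19495856 ≡ 8535
8535 × 86 = 734010 ≡ 3112

3112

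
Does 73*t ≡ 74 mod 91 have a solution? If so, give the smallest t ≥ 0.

6

gcd(73, 91) = 1, so a unique solution mod 91 exists.
73⁻¹ ≡ 5 (mod 91).
t ≡ 5*74 ≡ 6 (mod 91).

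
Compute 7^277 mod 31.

28

277 in binary is 100010101, i.e. 277 = 256 + 16 + 4 + 1.
7^1 ≡ 7 (mod 31)
7^2 ≡ 7^2 = 49 ≡ 18 (mod 31)
7^4 ≡ 18^2 = 324 ≡ 14 (mod 31)
7^8 ≡ 14^2 = 196 ≡ 10 (mod 31)
7^16 ≡ 10^2 = 100 ≡ 7 (mod 31)
7^32 ≡ 7^2 = 49 ≡ 18 (mod 31)
7^64 ≡ 18^2 = 324 ≡ 14 (mod 31)
7^128 ≡ 14^2 = 196 ≡ 10 (mod 31)
7^256 ≡ 10^2 = 100 ≡ 7 (mod 31)
7^277 = 7^256 × 7^16 × 7^4 × 7^1 ≡ 7 × 7 × 14 × 7 (mod 31).
Accumulate the product:
7 × 7 = 49 ≡ 18
18 × 14 = 252 ≡ 4
4 × 7 = 28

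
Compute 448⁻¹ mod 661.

571

661 = 1*448 + 213
448 = 2*213 + 22
213 = 9*22 + 15
22 = 1*15 + 7
15 = 2*7 + 1
7 = 7*1 + 0
gcd(448, 661) = 1, so the inverse exists.
Bézout: 1 = 61*661 − 90*448.
So 448⁻¹ ≡ −90 ≡ 571 (mod 661).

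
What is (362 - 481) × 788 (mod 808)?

764

362 - 481 = -119 ≡ 689 (mod 808)
689 × 788 = 542932 ≡ 764 (mod 808)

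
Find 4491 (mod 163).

90

4491 = 27·163 + 90, so 4491 ≡ 90 (mod 163).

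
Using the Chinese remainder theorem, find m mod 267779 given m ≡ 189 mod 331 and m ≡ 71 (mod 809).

331⁻¹ mod 809: 331*22 ≡ 1 (mod 809), so 331⁻¹ ≡ 22.
m = 189 + 331*((71 − 189)*22 mod 809) = 189 + 331*640 = 212029.

212029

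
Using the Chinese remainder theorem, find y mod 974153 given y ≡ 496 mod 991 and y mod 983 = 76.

435545

991⁻¹ mod 983: 991·123 ≡ 1 (mod 983), so 991⁻¹ ≡ 123.
y = 496 + 991·((76 − 496)·123 mod 983) = 496 + 991·439 = 435545.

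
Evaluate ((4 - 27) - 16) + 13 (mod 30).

4 - 27 = -23 ≡ 7 (mod 30)
7 - 16 = -9 ≡ 21 (mod 30)
21 + 13 = 34 ≡ 4 (mod 30)

4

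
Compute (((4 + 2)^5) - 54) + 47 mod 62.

19

4 + 2 = 6
(6)^5 ≡ 26 (mod 62)
26 - 54 = -28 ≡ 34 (mod 62)
34 + 47 = 81 ≡ 19 (mod 62)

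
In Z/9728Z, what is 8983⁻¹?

9728 = 1·8983 + 745
8983 = 12·745 + 43
745 = 17·43 + 14
43 = 3·14 + 1
14 = 14·1 + 0
gcd(8983, 9728) = 1, so the inverse exists.
Back-substitute for 1:
1 = 1·43 − 3·14
  = −3·745 + 52·43
  = 52·8983 − 627·745
  = −627·9728 + 679·8983
So 8983⁻¹ ≡ 679 (mod 9728).

679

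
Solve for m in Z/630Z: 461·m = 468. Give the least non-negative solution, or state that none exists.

288

gcd(461, 630) = 1, so a unique solution mod 630 exists.
461⁻¹ ≡ 41 (mod 630).
m ≡ 41·468 ≡ 288 (mod 630).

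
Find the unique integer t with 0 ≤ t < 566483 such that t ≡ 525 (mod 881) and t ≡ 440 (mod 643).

364378

881⁻¹ mod 643: 881*154 ≡ 1 (mod 643), so 881⁻¹ ≡ 154.
t = 525 + 881*((440 − 525)*154 mod 643) = 525 + 881*413 = 364378.
Check: 364378 mod 881 = 525, 364378 mod 643 = 440. ✓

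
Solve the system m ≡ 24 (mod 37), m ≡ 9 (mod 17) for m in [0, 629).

468

37⁻¹ mod 17: 37*6 ≡ 1 (mod 17), so 37⁻¹ ≡ 6.
m = 24 + 37*((9 − 24)*6 mod 17) = 24 + 37*12 = 468.
Check: 468 mod 37 = 24, 468 mod 17 = 9. ✓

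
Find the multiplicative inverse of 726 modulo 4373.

2572

4373 = 6×726 + 17
726 = 42×17 + 12
17 = 1×12 + 5
12 = 2×5 + 2
5 = 2×2 + 1
2 = 2×1 + 0
gcd(726, 4373) = 1, so the inverse exists.
Back-substitute for 1:
1 = 1×5 − 2×2
  = −2×12 + 5×5
  = 5×17 − 7×12
  = −7×726 + 299×17
  = 299×4373 − 1801×726
So 726⁻¹ ≡ −1801 ≡ 2572 (mod 4373).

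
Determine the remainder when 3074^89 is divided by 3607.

3504

By square-and-multiply:
89 in binary is 1011001, i.e. 89 = 64 + 16 + 8 + 1.
3074^1 ≡ 3074 (mod 3607)
3074^2 ≡ 3074^2 = 9449476 ≡ 2743 (mod 3607)
3074^4 ≡ 2743^2 = 7524049 ≡ 3454 (mod 3607)
3074^8 ≡ 3454^2 = 11930116 ≡ 1767 (mod 3607)
3074^16 ≡ 1767^2 = 3122289 ≡ 2234 (mod 3607)
3074^32 ≡ 2234^2 = 4990756 ≡ 2275 (mod 3607)
3074^64 ≡ 2275^2 = 5175625 ≡ 3187 (mod 3607)
3074^89 = 3074^64 × 3074^16 × 3074^8 × 3074^1 ≡ 3187 × 2234 × 1767 × 3074 (mod 3607).
Accumulate the product:
3187 × 2234 = 7119758 ≡ 3147
3147 × 1767 = 5560749 ≡ 2362
2362 × 3074 = 7260788 ≡ 3504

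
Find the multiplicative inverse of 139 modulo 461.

Run the extended Euclidean algorithm:
461 = 3*139 + 44
139 = 3*44 + 7
44 = 6*7 + 2
7 = 3*2 + 1
2 = 2*1 + 0
gcd(139, 461) = 1, so the inverse exists.
Back-substitute for 1:
1 = 1*7 − 3*2
  = −3*44 + 19*7
  = 19*139 − 60*44
  = −60*461 + 199*139
So 139⁻¹ ≡ 199 (mod 461).

199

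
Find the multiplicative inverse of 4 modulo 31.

31 = 7×4 + 3
4 = 1×3 + 1
3 = 3×1 + 0
gcd(4, 31) = 1, so the inverse exists.
Back-substitute for 1:
1 = 1×4 − 1×3
  = −1×31 + 8×4
So 4⁻¹ ≡ 8 (mod 31).

8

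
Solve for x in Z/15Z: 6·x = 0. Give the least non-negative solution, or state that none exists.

gcd(6, 15) = 3, and 3 | 0, so solutions exist.
Divide through by 3: 2·x mod 5 = 0.
2⁻¹ ≡ 3 (mod 5).
x ≡ 3·0 ≡ 0 (mod 5).
The smallest non-negative solution is x = 0.

0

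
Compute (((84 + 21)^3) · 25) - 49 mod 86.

28

84 + 21 = 105 ≡ 19 (mod 86)
(19)^3 ≡ 65 (mod 86)
65 · 25 = 1625 ≡ 77 (mod 86)
77 - 49 = 28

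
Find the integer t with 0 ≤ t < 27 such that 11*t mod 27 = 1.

5

27 = 2×11 + 5
11 = 2×5 + 1
5 = 5×1 + 0
gcd(11, 27) = 1, so the inverse exists.
Bézout: 1 = −2×27 + 5×11.
So 11⁻¹ ≡ 5 (mod 27).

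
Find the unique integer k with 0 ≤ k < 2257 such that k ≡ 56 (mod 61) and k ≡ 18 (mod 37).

61⁻¹ mod 37: 61·17 ≡ 1 (mod 37), so 61⁻¹ ≡ 17.
k = 56 + 61·((18 − 56)·17 mod 37) = 56 + 61·20 = 1276.
Check: 1276 mod 61 = 56, 1276 mod 37 = 18. ✓

1276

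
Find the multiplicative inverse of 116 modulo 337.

337 = 2·116 + 105
116 = 1·105 + 11
105 = 9·11 + 6
11 = 1·6 + 5
6 = 1·5 + 1
5 = 5·1 + 0
gcd(116, 337) = 1, so the inverse exists.
Back-substitute for 1:
1 = 1·6 − 1·5
  = −1·11 + 2·6
  = 2·105 − 19·11
  = −19·116 + 21·105
  = 21·337 − 61·116
So 116⁻¹ ≡ −61 ≡ 276 (mod 337).

276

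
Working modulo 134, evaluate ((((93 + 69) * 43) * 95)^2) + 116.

93 + 69 = 162 ≡ 28 (mod 134)
28 * 43 = 1204 ≡ 132 (mod 134)
132 * 95 = 12540 ≡ 78 (mod 134)
(78)^2 ≡ 54 (mod 134)
54 + 116 = 170 ≡ 36 (mod 134)

36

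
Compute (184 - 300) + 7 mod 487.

378

184 - 300 = -116 ≡ 371 (mod 487)
371 + 7 = 378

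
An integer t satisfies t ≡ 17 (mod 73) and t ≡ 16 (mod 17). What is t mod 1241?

747

73⁻¹ mod 17: 73*7 ≡ 1 (mod 17), so 73⁻¹ ≡ 7.
t = 17 + 73*((16 − 17)*7 mod 17) = 17 + 73*10 = 747.
Check: 747 mod 73 = 17, 747 mod 17 = 16. ✓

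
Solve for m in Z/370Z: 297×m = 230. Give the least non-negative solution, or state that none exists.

230

gcd(297, 370) = 1, so a unique solution mod 370 exists.
297⁻¹ ≡ 223 (mod 370).
m ≡ 223×230 ≡ 230 (mod 370).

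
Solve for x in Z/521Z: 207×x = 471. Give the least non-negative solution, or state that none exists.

259

gcd(207, 521) = 1, so a unique solution mod 521 exists.
207⁻¹ ≡ 297 (mod 521).
x ≡ 297×471 ≡ 259 (mod 521).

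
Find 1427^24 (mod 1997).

Compute successive squares:
24 in binary is 11000, i.e. 24 = 16 + 8.
1427^1 ≡ 1427 (mod 1997)
1427^2 ≡ 1427^2 = 2036329 ≡ 1386 (mod 1997)
1427^4 ≡ 1386^2 = 1920996 ≡ 1879 (mod 1997)
1427^8 ≡ 1879^2 = 3530641 ≡ 1942 (mod 1997)
1427^16 ≡ 1942^2 = 3771364 ≡ 1028 (mod 1997)
1427^24 = 1427^16 * 1427^8 ≡ 1028 * 1942 (mod 1997).
1028 * 1942 = 1996376 ≡ 1373 (mod 1997).

1373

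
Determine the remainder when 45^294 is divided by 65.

25

Compute successive squares:
294 in binary is 100100110, i.e. 294 = 256 + 32 + 4 + 2.
45^1 ≡ 45 (mod 65)
45^2 ≡ 45^2 = 2025 ≡ 10 (mod 65)
45^4 ≡ 10^2 = 100 ≡ 35 (mod 65)
45^8 ≡ 35^2 = 1225 ≡ 55 (mod 65)
45^16 ≡ 55^2 = 3025 ≡ 35 (mod 65)
45^32 ≡ 35^2 = 1225 ≡ 55 (mod 65)
45^64 ≡ 55^2 = 3025 ≡ 35 (mod 65)
45^128 ≡ 35^2 = 1225 ≡ 55 (mod 65)
45^256 ≡ 55^2 = 3025 ≡ 35 (mod 65)
45^294 = 45^256 × 45^32 × 45^4 × 45^2 ≡ 35 × 55 × 35 × 10 (mod 65).
Accumulate the product:
35 × 55 = 1925 ≡ 40
40 × 35 = 1400 ≡ 35
35 × 10 = 350 ≡ 25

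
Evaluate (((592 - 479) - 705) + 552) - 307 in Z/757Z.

410

592 - 479 = 113
113 - 705 = -592 ≡ 165 (mod 757)
165 + 552 = 717
717 - 307 = 410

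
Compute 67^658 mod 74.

658 in binary is 1010010010, i.e. 658 = 512 + 128 + 16 + 2.
67^1 ≡ 67 (mod 74)
67^2 ≡ 67^2 = 4489 ≡ 49 (mod 74)
67^4 ≡ 49^2 = 2401 ≡ 33 (mod 74)
67^8 ≡ 33^2 = 1089 ≡ 53 (mod 74)
67^16 ≡ 53^2 = 2809 ≡ 71 (mod 74)
67^32 ≡ 71^2 = 5041 ≡ 9 (mod 74)
67^64 ≡ 9^2 = 81 ≡ 7 (mod 74)
67^128 ≡ 7^2 = 49 (mod 74)
67^256 ≡ 49^2 = 2401 ≡ 33 (mod 74)
67^512 ≡ 33^2 = 1089 ≡ 53 (mod 74)
67^658 = 67^512 · 67^128 · 67^16 · 67^2 ≡ 53 · 49 · 71 · 49 (mod 74).
Accumulate the product:
53 · 49 = 2597 ≡ 7
7 · 71 = 497 ≡ 53
53 · 49 = 2597 ≡ 7

7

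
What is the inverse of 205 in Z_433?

207

433 = 2×205 + 23
205 = 8×23 + 21
23 = 1×21 + 2
21 = 10×2 + 1
2 = 2×1 + 0
gcd(205, 433) = 1, so the inverse exists.
Back-substitute for 1:
1 = 1×21 − 10×2
  = −10×23 + 11×21
  = 11×205 − 98×23
  = −98×433 + 207×205
So 205⁻¹ ≡ 207 (mod 433).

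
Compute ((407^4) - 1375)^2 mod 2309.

(407)^4 ≡ 906 (mod 2309)
906 - 1375 = -469 ≡ 1840 (mod 2309)
(1840)^2 ≡ 606 (mod 2309)

606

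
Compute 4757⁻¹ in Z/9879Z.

By the extended Euclidean algorithm:
9879 = 2·4757 + 365
4757 = 13·365 + 12
365 = 30·12 + 5
12 = 2·5 + 2
5 = 2·2 + 1
2 = 2·1 + 0
gcd(4757, 9879) = 1, so the inverse exists.
Back-substitute for 1:
1 = 1·5 − 2·2
  = −2·12 + 5·5
  = 5·365 − 152·12
  = −152·4757 + 1981·365
  = 1981·9879 − 4114·4757
So 4757⁻¹ ≡ −4114 ≡ 5765 (mod 9879).

5765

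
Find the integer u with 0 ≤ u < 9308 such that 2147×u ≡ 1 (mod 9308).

Run the extended Euclidean algorithm:
9308 = 4·2147 + 720
2147 = 2·720 + 707
720 = 1·707 + 13
707 = 54·13 + 5
13 = 2·5 + 3
5 = 1·3 + 2
3 = 1·2 + 1
2 = 2·1 + 0
gcd(2147, 9308) = 1, so the inverse exists.
Bézout: 1 = 826·9308 − 3581·2147.
So 2147⁻¹ ≡ −3581 ≡ 5727 (mod 9308).

5727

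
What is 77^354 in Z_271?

Using repeated squaring:
77^1 ≡ 77 (mod 271)
77^2 ≡ 77^2 = 5929 ≡ 238 (mod 271)
77^4 ≡ 238^2 = 56644 ≡ 5 (mod 271)
77^8 ≡ 5^2 = 25 (mod 271)
77^16 ≡ 25^2 = 625 ≡ 83 (mod 271)
77^32 ≡ 83^2 = 6889 ≡ 114 (mod 271)
77^64 ≡ 114^2 = 12996 ≡ 259 (mod 271)
77^128 ≡ 259^2 = 67081 ≡ 144 (mod 271)
77^256 ≡ 144^2 = 20736 ≡ 140 (mod 271)
77^354 = 77^256 · 77^64 · 77^32 · 77^2 ≡ 140 · 259 · 114 · 238 (mod 271).
Accumulate the product:
140 · 259 = 36260 ≡ 217
217 · 114 = 24738 ≡ 77
77 · 238 = 18326 ≡ 169

169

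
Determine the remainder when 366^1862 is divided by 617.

By square-and-multiply:
1862 in binary is 11101000110, i.e. 1862 = 1024 + 512 + 256 + 64 + 4 + 2.
366^1 ≡ 366 (mod 617)
366^2 ≡ 366^2 = 133956 ≡ 67 (mod 617)
366^4 ≡ 67^2 = 4489 ≡ 170 (mod 617)
366^8 ≡ 170^2 = 28900 ≡ 518 (mod 617)
366^16 ≡ 518^2 = 268324 ≡ 546 (mod 617)
366^32 ≡ 546^2 = 298116 ≡ 105 (mod 617)
366^64 ≡ 105^2 = 11025 ≡ 536 (mod 617)
366^128 ≡ 536^2 = 287296 ≡ 391 (mod 617)
366^256 ≡ 391^2 = 152881 ≡ 482 (mod 617)
366^512 ≡ 482^2 = 232324 ≡ 332 (mod 617)
366^1024 ≡ 332^2 = 110224 ≡ 398 (mod 617)
366^1862 = 366^1024 · 366^512 · 366^256 · 366^64 · 366^4 · 366^2 ≡ 398 · 332 · 482 · 536 · 170 · 67 (mod 617).
Accumulate the product:
398 · 332 = 132136 ≡ 98
98 · 482 = 47236 ≡ 344
344 · 536 = 184384 ≡ 518
518 · 170 = 88060 ≡ 446
446 · 67 = 29882 ≡ 266

266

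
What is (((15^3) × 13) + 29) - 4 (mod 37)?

(15)^3 ≡ 8 (mod 37)
8 × 13 = 104 ≡ 30 (mod 37)
30 + 29 = 59 ≡ 22 (mod 37)
22 - 4 = 18

18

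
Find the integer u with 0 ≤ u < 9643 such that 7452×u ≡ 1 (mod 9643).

2227

9643 = 1*7452 + 2191
7452 = 3*2191 + 879
2191 = 2*879 + 433
879 = 2*433 + 13
433 = 33*13 + 4
13 = 3*4 + 1
4 = 4*1 + 0
gcd(7452, 9643) = 1, so the inverse exists.
Back-substitute for 1:
1 = 1*13 − 3*4
  = −3*433 + 100*13
  = 100*879 − 203*433
  = −203*2191 + 506*879
  = 506*7452 − 1721*2191
  = −1721*9643 + 2227*7452
So 7452⁻¹ ≡ 2227 (mod 9643).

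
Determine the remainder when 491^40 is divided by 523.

63

By square-and-multiply:
491^1 ≡ 491 (mod 523)
491^2 ≡ 491^2 = 241081 ≡ 501 (mod 523)
491^4 ≡ 501^2 = 251001 ≡ 484 (mod 523)
491^8 ≡ 484^2 = 234256 ≡ 475 (mod 523)
491^16 ≡ 475^2 = 225625 ≡ 212 (mod 523)
491^32 ≡ 212^2 = 44944 ≡ 489 (mod 523)
491^40 = 491^32 × 491^8 ≡ 489 × 475 (mod 523).
489 × 475 = 232275 ≡ 63 (mod 523).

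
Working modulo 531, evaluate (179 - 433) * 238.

179 - 433 = -254 ≡ 277 (mod 531)
277 * 238 = 65926 ≡ 82 (mod 531)

82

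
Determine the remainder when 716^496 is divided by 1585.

496 in binary is 111110000, i.e. 496 = 256 + 128 + 64 + 32 + 16.
716^1 ≡ 716 (mod 1585)
716^2 ≡ 716^2 = 512656 ≡ 701 (mod 1585)
716^4 ≡ 701^2 = 491401 ≡ 51 (mod 1585)
716^8 ≡ 51^2 = 2601 ≡ 1016 (mod 1585)
716^16 ≡ 1016^2 = 1032256 ≡ 421 (mod 1585)
716^32 ≡ 421^2 = 177241 ≡ 1306 (mod 1585)
716^64 ≡ 1306^2 = 1705636 ≡ 176 (mod 1585)
716^128 ≡ 176^2 = 30976 ≡ 861 (mod 1585)
716^256 ≡ 861^2 = 741321 ≡ 1126 (mod 1585)
716^496 = 716^256 · 716^128 · 716^64 · 716^32 · 716^16 ≡ 1126 · 861 · 176 · 1306 · 421 (mod 1585).
Accumulate the product:
1126 · 861 = 969486 ≡ 1051
1051 · 176 = 184976 ≡ 1116
1116 · 1306 = 1457496 ≡ 881
881 · 421 = 370901 ≡ 11

11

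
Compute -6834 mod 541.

199

-6834 = -13×541 + 199, so -6834 ≡ 199 (mod 541).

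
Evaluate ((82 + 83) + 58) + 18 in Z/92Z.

82 + 83 = 165 ≡ 73 (mod 92)
73 + 58 = 131 ≡ 39 (mod 92)
39 + 18 = 57

57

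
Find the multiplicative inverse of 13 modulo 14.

13

Run the extended Euclidean algorithm:
14 = 1×13 + 1
13 = 13×1 + 0
gcd(13, 14) = 1, so the inverse exists.
Bézout: 1 = 1×14 − 1×13.
So 13⁻¹ ≡ −1 ≡ 13 (mod 14).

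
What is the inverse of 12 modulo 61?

56

Apply the Euclidean algorithm and back-substitute:
61 = 5*12 + 1
12 = 12*1 + 0
gcd(12, 61) = 1, so the inverse exists.
Bézout: 1 = 1*61 − 5*12.
So 12⁻¹ ≡ −5 ≡ 56 (mod 61).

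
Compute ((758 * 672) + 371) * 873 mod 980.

758 * 672 = 509376 ≡ 756 (mod 980)
756 + 371 = 1127 ≡ 147 (mod 980)
147 * 873 = 128331 ≡ 931 (mod 980)

931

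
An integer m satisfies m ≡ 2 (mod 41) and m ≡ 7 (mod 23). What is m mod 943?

904

41⁻¹ mod 23: 41*9 ≡ 1 (mod 23), so 41⁻¹ ≡ 9.
m = 2 + 41*((7 − 2)*9 mod 23) = 2 + 41*22 = 904.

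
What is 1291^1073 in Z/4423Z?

1073 in binary is 10000110001, i.e. 1073 = 1024 + 32 + 16 + 1.
1291^1 ≡ 1291 (mod 4423)
1291^2 ≡ 1291^2 = 1666681 ≡ 3633 (mod 4423)
1291^4 ≡ 3633^2 = 13198689 ≡ 457 (mod 4423)
1291^8 ≡ 457^2 = 208849 ≡ 968 (mod 4423)
1291^16 ≡ 968^2 = 937024 ≡ 3771 (mod 4423)
1291^32 ≡ 3771^2 = 14220441 ≡ 496 (mod 4423)
1291^64 ≡ 496^2 = 246016 ≡ 2751 (mod 4423)
1291^128 ≡ 2751^2 = 7568001 ≡ 248 (mod 4423)
1291^256 ≡ 248^2 = 61504 ≡ 4005 (mod 4423)
1291^512 ≡ 4005^2 = 16040025 ≡ 2227 (mod 4423)
1291^1024 ≡ 2227^2 = 4959529 ≡ 1346 (mod 4423)
1291^1073 = 1291^1024 · 1291^32 · 1291^16 · 1291^1 ≡ 1346 · 496 · 3771 · 1291 (mod 4423).
Accumulate the product:
1346 · 496 = 667616 ≡ 4166
4166 · 3771 = 15709986 ≡ 3913
3913 · 1291 = 5051683 ≡ 617

617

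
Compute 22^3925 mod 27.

By square-and-multiply:
3925 in binary is 111101010101, i.e. 3925 = 2048 + 1024 + 512 + 256 + 64 + 16 + 4 + 1.
22^1 ≡ 22 (mod 27)
22^2 ≡ 22^2 = 484 ≡ 25 (mod 27)
22^4 ≡ 25^2 = 625 ≡ 4 (mod 27)
22^8 ≡ 4^2 = 16 (mod 27)
22^16 ≡ 16^2 = 256 ≡ 13 (mod 27)
22^32 ≡ 13^2 = 169 ≡ 7 (mod 27)
22^64 ≡ 7^2 = 49 ≡ 22 (mod 27)
22^128 ≡ 22^2 = 484 ≡ 25 (mod 27)
22^256 ≡ 25^2 = 625 ≡ 4 (mod 27)
22^512 ≡ 4^2 = 16 (mod 27)
22^1024 ≡ 16^2 = 256 ≡ 13 (mod 27)
22^2048 ≡ 13^2 = 169 ≡ 7 (mod 27)
22^3925 = 22^2048 × 22^1024 × 22^512 × 22^256 × 22^64 × 22^16 × 22^4 × 22^1 ≡ 7 × 13 × 16 × 4 × 22 × 13 × 4 × 22 (mod 27).
Accumulate the product:
7 × 13 = 91 ≡ 10
10 × 16 = 160 ≡ 25
25 × 4 = 100 ≡ 19
19 × 22 = 418 ≡ 13
13 × 13 = 169 ≡ 7
7 × 4 = 28 ≡ 1
1 × 22 = 22

22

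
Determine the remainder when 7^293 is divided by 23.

5

7^1 ≡ 7 (mod 23)
7^2 ≡ 7^2 = 49 ≡ 3 (mod 23)
7^4 ≡ 3^2 = 9 (mod 23)
7^8 ≡ 9^2 = 81 ≡ 12 (mod 23)
7^16 ≡ 12^2 = 144 ≡ 6 (mod 23)
7^32 ≡ 6^2 = 36 ≡ 13 (mod 23)
7^64 ≡ 13^2 = 169 ≡ 8 (mod 23)
7^128 ≡ 8^2 = 64 ≡ 18 (mod 23)
7^256 ≡ 18^2 = 324 ≡ 2 (mod 23)
7^293 = 7^256 × 7^32 × 7^4 × 7^1 ≡ 2 × 13 × 9 × 7 (mod 23).
Accumulate the product:
2 × 13 = 26 ≡ 3
3 × 9 = 27 ≡ 4
4 × 7 = 28 ≡ 5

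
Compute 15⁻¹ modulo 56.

15

Run the extended Euclidean algorithm:
56 = 3×15 + 11
15 = 1×11 + 4
11 = 2×4 + 3
4 = 1×3 + 1
3 = 3×1 + 0
gcd(15, 56) = 1, so the inverse exists.
Back-substitute for 1:
1 = 1×4 − 1×3
  = −1×11 + 3×4
  = 3×15 − 4×11
  = −4×56 + 15×15
So 15⁻¹ ≡ 15 (mod 56).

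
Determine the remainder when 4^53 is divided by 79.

13

53 in binary is 110101, i.e. 53 = 32 + 16 + 4 + 1.
4^1 ≡ 4 (mod 79)
4^2 ≡ 4^2 = 16 (mod 79)
4^4 ≡ 16^2 = 256 ≡ 19 (mod 79)
4^8 ≡ 19^2 = 361 ≡ 45 (mod 79)
4^16 ≡ 45^2 = 2025 ≡ 50 (mod 79)
4^32 ≡ 50^2 = 2500 ≡ 51 (mod 79)
4^53 = 4^32 × 4^16 × 4^4 × 4^1 ≡ 51 × 50 × 19 × 4 (mod 79).
Accumulate the product:
51 × 50 = 2550 ≡ 22
22 × 19 = 418 ≡ 23
23 × 4 = 92 ≡ 13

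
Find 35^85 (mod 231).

98

By square-and-multiply:
85 in binary is 1010101, i.e. 85 = 64 + 16 + 4 + 1.
35^1 ≡ 35 (mod 231)
35^2 ≡ 35^2 = 1225 ≡ 70 (mod 231)
35^4 ≡ 70^2 = 4900 ≡ 49 (mod 231)
35^8 ≡ 49^2 = 2401 ≡ 91 (mod 231)
35^16 ≡ 91^2 = 8281 ≡ 196 (mod 231)
35^32 ≡ 196^2 = 38416 ≡ 70 (mod 231)
35^64 ≡ 70^2 = 4900 ≡ 49 (mod 231)
35^85 = 35^64 · 35^16 · 35^4 · 35^1 ≡ 49 · 196 · 49 · 35 (mod 231).
Accumulate the product:
49 · 196 = 9604 ≡ 133
133 · 49 = 6517 ≡ 49
49 · 35 = 1715 ≡ 98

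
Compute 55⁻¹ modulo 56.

55

By the extended Euclidean algorithm:
56 = 1*55 + 1
55 = 55*1 + 0
gcd(55, 56) = 1, so the inverse exists.
Back-substitute for 1:
1 = 1*56 − 1*55
So 55⁻¹ ≡ −1 ≡ 55 (mod 56).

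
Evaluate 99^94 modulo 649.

440

By square-and-multiply:
94 in binary is 1011110, i.e. 94 = 64 + 16 + 8 + 4 + 2.
99^1 ≡ 99 (mod 649)
99^2 ≡ 99^2 = 9801 ≡ 66 (mod 649)
99^4 ≡ 66^2 = 4356 ≡ 462 (mod 649)
99^8 ≡ 462^2 = 213444 ≡ 572 (mod 649)
99^16 ≡ 572^2 = 327184 ≡ 88 (mod 649)
99^32 ≡ 88^2 = 7744 ≡ 605 (mod 649)
99^64 ≡ 605^2 = 366025 ≡ 638 (mod 649)
99^94 = 99^64 × 99^16 × 99^8 × 99^4 × 99^2 ≡ 638 × 88 × 572 × 462 × 66 (mod 649).
Accumulate the product:
638 × 88 = 56144 ≡ 330
330 × 572 = 188760 ≡ 550
550 × 462 = 254100 ≡ 341
341 × 66 = 22506 ≡ 440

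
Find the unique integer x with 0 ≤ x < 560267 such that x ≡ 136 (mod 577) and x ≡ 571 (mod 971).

535592

577⁻¹ mod 971: 577·520 ≡ 1 (mod 971), so 577⁻¹ ≡ 520.
x = 136 + 577·((571 − 136)·520 mod 971) = 136 + 577·928 = 535592.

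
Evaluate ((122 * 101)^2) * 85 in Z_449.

381

122 * 101 = 12322 ≡ 199 (mod 449)
(199)^2 ≡ 89 (mod 449)
89 * 85 = 7565 ≡ 381 (mod 449)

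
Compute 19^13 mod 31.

13 in binary is 1101, i.e. 13 = 8 + 4 + 1.
19^1 ≡ 19 (mod 31)
19^2 ≡ 19^2 = 361 ≡ 20 (mod 31)
19^4 ≡ 20^2 = 400 ≡ 28 (mod 31)
19^8 ≡ 28^2 = 784 ≡ 9 (mod 31)
19^13 = 19^8 · 19^4 · 19^1 ≡ 9 · 28 · 19 (mod 31).
Accumulate the product:
9 · 28 = 252 ≡ 4
4 · 19 = 76 ≡ 14

14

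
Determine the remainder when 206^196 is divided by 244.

196 in binary is 11000100, i.e. 196 = 128 + 64 + 4.
206^1 ≡ 206 (mod 244)
206^2 ≡ 206^2 = 42436 ≡ 224 (mod 244)
206^4 ≡ 224^2 = 50176 ≡ 156 (mod 244)
206^8 ≡ 156^2 = 24336 ≡ 180 (mod 244)
206^16 ≡ 180^2 = 32400 ≡ 192 (mod 244)
206^32 ≡ 192^2 = 36864 ≡ 20 (mod 244)
206^64 ≡ 20^2 = 400 ≡ 156 (mod 244)
206^128 ≡ 156^2 = 24336 ≡ 180 (mod 244)
206^196 = 206^128 * 206^64 * 206^4 ≡ 180 * 156 * 156 (mod 244).
Accumulate the product:
180 * 156 = 28080 ≡ 20
20 * 156 = 3120 ≡ 192

192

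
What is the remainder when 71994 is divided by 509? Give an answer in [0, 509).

225

71994 = 141·509 + 225, so 71994 ≡ 225 (mod 509).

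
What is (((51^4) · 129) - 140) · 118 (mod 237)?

(51)^4 ≡ 36 (mod 237)
36 · 129 = 4644 ≡ 141 (mod 237)
141 - 140 = 1
1 · 118 = 118

118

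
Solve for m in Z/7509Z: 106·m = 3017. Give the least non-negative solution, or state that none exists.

gcd(106, 7509) = 1, so a unique solution mod 7509 exists.
106⁻¹ ≡ 1771 (mod 7509).
m ≡ 1771·3017 ≡ 4208 (mod 7509).

4208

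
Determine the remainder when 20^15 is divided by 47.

15 in binary is 1111, i.e. 15 = 8 + 4 + 2 + 1.
20^1 ≡ 20 (mod 47)
20^2 ≡ 20^2 = 400 ≡ 24 (mod 47)
20^4 ≡ 24^2 = 576 ≡ 12 (mod 47)
20^8 ≡ 12^2 = 144 ≡ 3 (mod 47)
20^15 = 20^8 · 20^4 · 20^2 · 20^1 ≡ 3 · 12 · 24 · 20 (mod 47).
Accumulate the product:
3 · 12 = 36
36 · 24 = 864 ≡ 18
18 · 20 = 360 ≡ 31

31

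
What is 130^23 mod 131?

130

23 in binary is 10111, i.e. 23 = 16 + 4 + 2 + 1.
130^1 ≡ 130 (mod 131)
130^2 ≡ 130^2 = 16900 ≡ 1 (mod 131)
130^4 ≡ 1^2 = 1 (mod 131)
130^8 ≡ 1^2 = 1 (mod 131)
130^16 ≡ 1^2 = 1 (mod 131)
130^23 = 130^16 × 130^4 × 130^2 × 130^1 ≡ 1 × 1 × 1 × 130 (mod 131).
Accumulate the product:
1 × 1 = 1
1 × 1 = 1
1 × 130 = 130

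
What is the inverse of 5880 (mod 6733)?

6141

Run the extended Euclidean algorithm:
6733 = 1·5880 + 853
5880 = 6·853 + 762
853 = 1·762 + 91
762 = 8·91 + 34
91 = 2·34 + 23
34 = 1·23 + 11
23 = 2·11 + 1
11 = 11·1 + 0
gcd(5880, 6733) = 1, so the inverse exists.
Bézout: 1 = 517·6733 − 592·5880.
So 5880⁻¹ ≡ −592 ≡ 6141 (mod 6733).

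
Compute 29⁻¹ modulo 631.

544

631 = 21·29 + 22
29 = 1·22 + 7
22 = 3·7 + 1
7 = 7·1 + 0
gcd(29, 631) = 1, so the inverse exists.
Back-substitute for 1:
1 = 1·22 − 3·7
  = −3·29 + 4·22
  = 4·631 − 87·29
So 29⁻¹ ≡ −87 ≡ 544 (mod 631).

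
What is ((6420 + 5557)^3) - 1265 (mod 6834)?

6230

6420 + 5557 = 11977 ≡ 5143 (mod 6834)
(5143)^3 ≡ 661 (mod 6834)
661 - 1265 = -604 ≡ 6230 (mod 6834)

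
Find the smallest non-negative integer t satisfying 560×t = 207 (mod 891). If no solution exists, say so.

gcd(560, 891) = 1, so a unique solution mod 891 exists.
560⁻¹ ≡ 428 (mod 891).
t ≡ 428×207 ≡ 387 (mod 891).

387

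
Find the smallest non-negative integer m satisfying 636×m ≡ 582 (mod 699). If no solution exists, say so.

135

gcd(636, 699) = 3, and 3 | 582, so solutions exist.
Divide through by 3: 212×m ≡ 194 mod 233.
212⁻¹ ≡ 122 (mod 233).
m ≡ 122×194 ≡ 135 (mod 233).
The smallest non-negative solution is m = 135.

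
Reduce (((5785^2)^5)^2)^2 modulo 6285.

5125

(5785)^2 ≡ 4885 (mod 6285)
(4885)^5 ≡ 1330 (mod 6285)
(1330)^2 ≡ 2815 (mod 6285)
(2815)^2 ≡ 5125 (mod 6285)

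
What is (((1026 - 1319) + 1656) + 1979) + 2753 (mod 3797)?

2298

1026 - 1319 = -293 ≡ 3504 (mod 3797)
3504 + 1656 = 5160 ≡ 1363 (mod 3797)
1363 + 1979 = 3342
3342 + 2753 = 6095 ≡ 2298 (mod 3797)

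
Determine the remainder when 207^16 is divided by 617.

452

207^1 ≡ 207 (mod 617)
207^2 ≡ 207^2 = 42849 ≡ 276 (mod 617)
207^4 ≡ 276^2 = 76176 ≡ 285 (mod 617)
207^8 ≡ 285^2 = 81225 ≡ 398 (mod 617)
207^16 ≡ 398^2 = 158404 ≡ 452 (mod 617)
So 207^16 ≡ 452 (mod 617).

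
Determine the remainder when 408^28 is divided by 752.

192

Using repeated squaring:
408^1 ≡ 408 (mod 752)
408^2 ≡ 408^2 = 166464 ≡ 272 (mod 752)
408^4 ≡ 272^2 = 73984 ≡ 288 (mod 752)
408^8 ≡ 288^2 = 82944 ≡ 224 (mod 752)
408^16 ≡ 224^2 = 50176 ≡ 544 (mod 752)
408^28 = 408^16 · 408^8 · 408^4 ≡ 544 · 224 · 288 (mod 752).
Accumulate the product:
544 · 224 = 121856 ≡ 32
32 · 288 = 9216 ≡ 192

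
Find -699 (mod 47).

6

-699 = -15×47 + 6, so -699 ≡ 6 (mod 47).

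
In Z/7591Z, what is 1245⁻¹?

By the extended Euclidean algorithm:
7591 = 6×1245 + 121
1245 = 10×121 + 35
121 = 3×35 + 16
35 = 2×16 + 3
16 = 5×3 + 1
3 = 3×1 + 0
gcd(1245, 7591) = 1, so the inverse exists.
Back-substitute for 1:
1 = 1×16 − 5×3
  = −5×35 + 11×16
  = 11×121 − 38×35
  = −38×1245 + 391×121
  = 391×7591 − 2384×1245
So 1245⁻¹ ≡ −2384 ≡ 5207 (mod 7591).

5207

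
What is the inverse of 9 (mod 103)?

23

By the extended Euclidean algorithm:
103 = 11×9 + 4
9 = 2×4 + 1
4 = 4×1 + 0
gcd(9, 103) = 1, so the inverse exists.
Back-substitute for 1:
1 = 1×9 − 2×4
  = −2×103 + 23×9
So 9⁻¹ ≡ 23 (mod 103).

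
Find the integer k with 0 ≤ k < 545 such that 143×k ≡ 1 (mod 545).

545 = 3*143 + 116
143 = 1*116 + 27
116 = 4*27 + 8
27 = 3*8 + 3
8 = 2*3 + 2
3 = 1*2 + 1
2 = 2*1 + 0
gcd(143, 545) = 1, so the inverse exists.
Back-substitute for 1:
1 = 1*3 − 1*2
  = −1*8 + 3*3
  = 3*27 − 10*8
  = −10*116 + 43*27
  = 43*143 − 53*116
  = −53*545 + 202*143
So 143⁻¹ ≡ 202 (mod 545).

202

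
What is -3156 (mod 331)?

154

-3156 = -10*331 + 154, so -3156 ≡ 154 (mod 331).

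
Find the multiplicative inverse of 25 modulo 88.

81

By the extended Euclidean algorithm:
88 = 3·25 + 13
25 = 1·13 + 12
13 = 1·12 + 1
12 = 12·1 + 0
gcd(25, 88) = 1, so the inverse exists.
Bézout: 1 = 2·88 − 7·25.
So 25⁻¹ ≡ −7 ≡ 81 (mod 88).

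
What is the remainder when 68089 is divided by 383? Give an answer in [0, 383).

298

68089 = 177×383 + 298, so 68089 ≡ 298 (mod 383).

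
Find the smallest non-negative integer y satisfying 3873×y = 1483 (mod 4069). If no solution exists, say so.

gcd(3873, 4069) = 1, so a unique solution mod 4069 exists.
3873⁻¹ ≡ 519 (mod 4069).
y ≡ 519×1483 ≡ 636 (mod 4069).

636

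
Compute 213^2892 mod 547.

165

2892 in binary is 101101001100, i.e. 2892 = 2048 + 512 + 256 + 64 + 8 + 4.
213^1 ≡ 213 (mod 547)
213^2 ≡ 213^2 = 45369 ≡ 515 (mod 547)
213^4 ≡ 515^2 = 265225 ≡ 477 (mod 547)
213^8 ≡ 477^2 = 227529 ≡ 524 (mod 547)
213^16 ≡ 524^2 = 274576 ≡ 529 (mod 547)
213^32 ≡ 529^2 = 279841 ≡ 324 (mod 547)
213^64 ≡ 324^2 = 104976 ≡ 499 (mod 547)
213^128 ≡ 499^2 = 249001 ≡ 116 (mod 547)
213^256 ≡ 116^2 = 13456 ≡ 328 (mod 547)
213^512 ≡ 328^2 = 107584 ≡ 372 (mod 547)
213^1024 ≡ 372^2 = 138384 ≡ 540 (mod 547)
213^2048 ≡ 540^2 = 291600 ≡ 49 (mod 547)
213^2892 = 213^2048 · 213^512 · 213^256 · 213^64 · 213^8 · 213^4 ≡ 49 · 372 · 328 · 499 · 524 · 477 (mod 547).
Accumulate the product:
49 · 372 = 18228 ≡ 177
177 · 328 = 58056 ≡ 74
74 · 499 = 36926 ≡ 277
277 · 524 = 145148 ≡ 193
193 · 477 = 92061 ≡ 165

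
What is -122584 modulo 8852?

-122584 = -14·8852 + 1344, so -122584 ≡ 1344 (mod 8852).

1344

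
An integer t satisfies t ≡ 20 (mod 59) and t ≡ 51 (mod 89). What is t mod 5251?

59⁻¹ mod 89: 59*86 ≡ 1 (mod 89), so 59⁻¹ ≡ 86.
t = 20 + 59*((51 − 20)*86 mod 89) = 20 + 59*85 = 5035.
Check: 5035 mod 59 = 20, 5035 mod 89 = 51. ✓

5035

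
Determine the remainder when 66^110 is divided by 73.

110 in binary is 1101110, i.e. 110 = 64 + 32 + 8 + 4 + 2.
66^1 ≡ 66 (mod 73)
66^2 ≡ 66^2 = 4356 ≡ 49 (mod 73)
66^4 ≡ 49^2 = 2401 ≡ 65 (mod 73)
66^8 ≡ 65^2 = 4225 ≡ 64 (mod 73)
66^16 ≡ 64^2 = 4096 ≡ 8 (mod 73)
66^32 ≡ 8^2 = 64 (mod 73)
66^64 ≡ 64^2 = 4096 ≡ 8 (mod 73)
66^110 = 66^64 × 66^32 × 66^8 × 66^4 × 66^2 ≡ 8 × 64 × 64 × 65 × 49 (mod 73).
Accumulate the product:
8 × 64 = 512 ≡ 1
1 × 64 = 64
64 × 65 = 4160 ≡ 72
72 × 49 = 3528 ≡ 24

24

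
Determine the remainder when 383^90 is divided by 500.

49

Using repeated squaring:
383^1 ≡ 383 (mod 500)
383^2 ≡ 383^2 = 146689 ≡ 189 (mod 500)
383^4 ≡ 189^2 = 35721 ≡ 221 (mod 500)
383^8 ≡ 221^2 = 48841 ≡ 341 (mod 500)
383^16 ≡ 341^2 = 116281 ≡ 281 (mod 500)
383^32 ≡ 281^2 = 78961 ≡ 461 (mod 500)
383^64 ≡ 461^2 = 212521 ≡ 21 (mod 500)
383^90 = 383^64 × 383^16 × 383^8 × 383^2 ≡ 21 × 281 × 341 × 189 (mod 500).
Accumulate the product:
21 × 281 = 5901 ≡ 401
401 × 341 = 136741 ≡ 241
241 × 189 = 45549 ≡ 49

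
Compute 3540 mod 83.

54

3540 = 42·83 + 54, so 3540 ≡ 54 (mod 83).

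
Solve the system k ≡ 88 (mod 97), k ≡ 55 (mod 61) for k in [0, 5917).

97⁻¹ mod 61: 97·39 ≡ 1 (mod 61), so 97⁻¹ ≡ 39.
k = 88 + 97·((55 − 88)·39 mod 61) = 88 + 97·55 = 5423.

5423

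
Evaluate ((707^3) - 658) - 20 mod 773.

(707)^3 ≡ 60 (mod 773)
60 - 658 = -598 ≡ 175 (mod 773)
175 - 20 = 155

155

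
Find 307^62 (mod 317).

101

By square-and-multiply:
62 in binary is 111110, i.e. 62 = 32 + 16 + 8 + 4 + 2.
307^1 ≡ 307 (mod 317)
307^2 ≡ 307^2 = 94249 ≡ 100 (mod 317)
307^4 ≡ 100^2 = 10000 ≡ 173 (mod 317)
307^8 ≡ 173^2 = 29929 ≡ 131 (mod 317)
307^16 ≡ 131^2 = 17161 ≡ 43 (mod 317)
307^32 ≡ 43^2 = 1849 ≡ 264 (mod 317)
307^62 = 307^32 × 307^16 × 307^8 × 307^4 × 307^2 ≡ 264 × 43 × 131 × 173 × 100 (mod 317).
Accumulate the product:
264 × 43 = 11352 ≡ 257
257 × 131 = 33667 ≡ 65
65 × 173 = 11245 ≡ 150
150 × 100 = 15000 ≡ 101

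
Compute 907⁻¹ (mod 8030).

By the extended Euclidean algorithm:
8030 = 8×907 + 774
907 = 1×774 + 133
774 = 5×133 + 109
133 = 1×109 + 24
109 = 4×24 + 13
24 = 1×13 + 11
13 = 1×11 + 2
11 = 5×2 + 1
2 = 2×1 + 0
gcd(907, 8030) = 1, so the inverse exists.
Bézout: 1 = −416×8030 + 3683×907.
So 907⁻¹ ≡ 3683 (mod 8030).

3683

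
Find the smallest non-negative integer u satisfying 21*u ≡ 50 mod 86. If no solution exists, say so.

72

gcd(21, 86) = 1, so a unique solution mod 86 exists.
21⁻¹ ≡ 41 (mod 86).
u ≡ 41*50 ≡ 72 (mod 86).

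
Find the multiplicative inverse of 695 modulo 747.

Apply the Euclidean algorithm and back-substitute:
747 = 1·695 + 52
695 = 13·52 + 19
52 = 2·19 + 14
19 = 1·14 + 5
14 = 2·5 + 4
5 = 1·4 + 1
4 = 4·1 + 0
gcd(695, 747) = 1, so the inverse exists.
Bézout: 1 = −147·747 + 158·695.
So 695⁻¹ ≡ 158 (mod 747).

158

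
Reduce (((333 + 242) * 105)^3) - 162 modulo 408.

333

333 + 242 = 575 ≡ 167 (mod 408)
167 * 105 = 17535 ≡ 399 (mod 408)
(399)^3 ≡ 87 (mod 408)
87 - 162 = -75 ≡ 333 (mod 408)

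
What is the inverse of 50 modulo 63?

29

63 = 1*50 + 13
50 = 3*13 + 11
13 = 1*11 + 2
11 = 5*2 + 1
2 = 2*1 + 0
gcd(50, 63) = 1, so the inverse exists.
Back-substitute for 1:
1 = 1*11 − 5*2
  = −5*13 + 6*11
  = 6*50 − 23*13
  = −23*63 + 29*50
So 50⁻¹ ≡ 29 (mod 63).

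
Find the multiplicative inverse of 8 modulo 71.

9

By the extended Euclidean algorithm:
71 = 8×8 + 7
8 = 1×7 + 1
7 = 7×1 + 0
gcd(8, 71) = 1, so the inverse exists.
Bézout: 1 = −1×71 + 9×8.
So 8⁻¹ ≡ 9 (mod 71).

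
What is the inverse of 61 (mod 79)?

57

79 = 1·61 + 18
61 = 3·18 + 7
18 = 2·7 + 4
7 = 1·4 + 3
4 = 1·3 + 1
3 = 3·1 + 0
gcd(61, 79) = 1, so the inverse exists.
Back-substitute for 1:
1 = 1·4 − 1·3
  = −1·7 + 2·4
  = 2·18 − 5·7
  = −5·61 + 17·18
  = 17·79 − 22·61
So 61⁻¹ ≡ −22 ≡ 57 (mod 79).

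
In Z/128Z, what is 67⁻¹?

107

128 = 1·67 + 61
67 = 1·61 + 6
61 = 10·6 + 1
6 = 6·1 + 0
gcd(67, 128) = 1, so the inverse exists.
Back-substitute for 1:
1 = 1·61 − 10·6
  = −10·67 + 11·61
  = 11·128 − 21·67
So 67⁻¹ ≡ −21 ≡ 107 (mod 128).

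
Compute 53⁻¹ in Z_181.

41

By the extended Euclidean algorithm:
181 = 3*53 + 22
53 = 2*22 + 9
22 = 2*9 + 4
9 = 2*4 + 1
4 = 4*1 + 0
gcd(53, 181) = 1, so the inverse exists.
Bézout: 1 = −12*181 + 41*53.
So 53⁻¹ ≡ 41 (mod 181).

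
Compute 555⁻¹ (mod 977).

Run the extended Euclidean algorithm:
977 = 1*555 + 422
555 = 1*422 + 133
422 = 3*133 + 23
133 = 5*23 + 18
23 = 1*18 + 5
18 = 3*5 + 3
5 = 1*3 + 2
3 = 1*2 + 1
2 = 2*1 + 0
gcd(555, 977) = 1, so the inverse exists.
Back-substitute for 1:
1 = 1*3 − 1*2
  = −1*5 + 2*3
  = 2*18 − 7*5
  = −7*23 + 9*18
  = 9*133 − 52*23
  = −52*422 + 165*133
  = 165*555 − 217*422
  = −217*977 + 382*555
So 555⁻¹ ≡ 382 (mod 977).

382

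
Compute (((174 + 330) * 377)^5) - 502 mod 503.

476

174 + 330 = 504 ≡ 1 (mod 503)
1 * 377 = 377
(377)^5 ≡ 475 (mod 503)
475 - 502 = -27 ≡ 476 (mod 503)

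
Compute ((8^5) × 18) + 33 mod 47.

(8)^5 ≡ 9 (mod 47)
9 × 18 = 162 ≡ 21 (mod 47)
21 + 33 = 54 ≡ 7 (mod 47)

7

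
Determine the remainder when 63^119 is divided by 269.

By square-and-multiply:
63^1 ≡ 63 (mod 269)
63^2 ≡ 63^2 = 3969 ≡ 203 (mod 269)
63^4 ≡ 203^2 = 41209 ≡ 52 (mod 269)
63^8 ≡ 52^2 = 2704 ≡ 14 (mod 269)
63^16 ≡ 14^2 = 196 (mod 269)
63^32 ≡ 196^2 = 38416 ≡ 218 (mod 269)
63^64 ≡ 218^2 = 47524 ≡ 180 (mod 269)
63^119 = 63^64 × 63^32 × 63^16 × 63^4 × 63^2 × 63^1 ≡ 180 × 218 × 196 × 52 × 203 × 63 (mod 269).
Accumulate the product:
180 × 218 = 39240 ≡ 235
235 × 196 = 46060 ≡ 61
61 × 52 = 3172 ≡ 213
213 × 203 = 43239 ≡ 199
199 × 63 = 12537 ≡ 163

163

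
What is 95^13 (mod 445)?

13 in binary is 1101, i.e. 13 = 8 + 4 + 1.
95^1 ≡ 95 (mod 445)
95^2 ≡ 95^2 = 9025 ≡ 125 (mod 445)
95^4 ≡ 125^2 = 15625 ≡ 50 (mod 445)
95^8 ≡ 50^2 = 2500 ≡ 275 (mod 445)
95^13 = 95^8 × 95^4 × 95^1 ≡ 275 × 50 × 95 (mod 445).
Accumulate the product:
275 × 50 = 13750 ≡ 400
400 × 95 = 38000 ≡ 175

175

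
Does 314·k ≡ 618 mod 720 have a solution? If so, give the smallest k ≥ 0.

57

gcd(314, 720) = 2, and 2 | 618, so solutions exist.
Divide through by 2: 157·k ≡ 309 mod 360.
157⁻¹ ≡ 133 (mod 360).
k ≡ 133·309 ≡ 57 (mod 360).
The smallest non-negative solution is k = 57.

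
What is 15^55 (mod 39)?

By square-and-multiply:
55 in binary is 110111, i.e. 55 = 32 + 16 + 4 + 2 + 1.
15^1 ≡ 15 (mod 39)
15^2 ≡ 15^2 = 225 ≡ 30 (mod 39)
15^4 ≡ 30^2 = 900 ≡ 3 (mod 39)
15^8 ≡ 3^2 = 9 (mod 39)
15^16 ≡ 9^2 = 81 ≡ 3 (mod 39)
15^32 ≡ 3^2 = 9 (mod 39)
15^55 = 15^32 · 15^16 · 15^4 · 15^2 · 15^1 ≡ 9 · 3 · 3 · 30 · 15 (mod 39).
Accumulate the product:
9 · 3 = 27
27 · 3 = 81 ≡ 3
3 · 30 = 90 ≡ 12
12 · 15 = 180 ≡ 24

24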